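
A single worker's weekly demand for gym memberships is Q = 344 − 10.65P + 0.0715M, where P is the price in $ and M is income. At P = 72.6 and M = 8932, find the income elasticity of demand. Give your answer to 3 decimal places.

3.049

At P = 72.6, M = 8932: Q = 209.448.
Holding P constant, ∂Q/∂M = 0.0715.
η_M = (∂Q/∂M)·(M/Q) = 0.0715 × (8932/209.448) = 3.049.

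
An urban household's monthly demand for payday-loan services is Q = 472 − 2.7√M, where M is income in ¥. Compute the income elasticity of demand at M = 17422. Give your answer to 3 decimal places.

At M = 17422: Q = 115.620.
dQ/dM = -2.7/(2√M) = -0.0102279 at this income.
η = (dQ/dM)·(M/Q) = -0.0102279 × (17422/115.620) = -1.541.

-1.541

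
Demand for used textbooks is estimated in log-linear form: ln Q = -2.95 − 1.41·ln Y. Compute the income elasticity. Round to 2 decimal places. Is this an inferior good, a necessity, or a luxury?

In a log-linear demand, the coefficient on ln Y is the income elasticity.
So η = -1.41.
η < 0 ⇒ inferior good.

-1.41 (inferior good)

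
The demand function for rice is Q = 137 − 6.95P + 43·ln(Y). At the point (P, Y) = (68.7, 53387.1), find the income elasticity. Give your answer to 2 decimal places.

0.34

At P = 68.7, Y = 53387.1: Q = 127.604.
Holding P constant, ∂Q/∂Y = 43/Y = 0.000805438.
η_Y = (∂Q/∂Y)·(Y/Q) = 0.000805438 × (53387.1/127.604) = 0.34.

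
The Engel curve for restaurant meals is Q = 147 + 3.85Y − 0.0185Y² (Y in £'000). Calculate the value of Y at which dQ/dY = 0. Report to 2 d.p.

dQ/dY = 3.85 − 0.037Y.
The good is inferior where dQ/dY < 0. Setting dQ/dY = 0 gives Y = 3.85 / 0.037 = 104.05.

104.05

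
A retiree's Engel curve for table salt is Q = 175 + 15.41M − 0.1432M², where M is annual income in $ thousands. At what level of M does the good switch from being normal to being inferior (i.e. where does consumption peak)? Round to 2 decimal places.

53.81

dQ/dM = 15.41 − 0.2864M.
The good is inferior where dQ/dM < 0. Setting dQ/dM = 0 gives M = 15.41 / 0.2864 = 53.81.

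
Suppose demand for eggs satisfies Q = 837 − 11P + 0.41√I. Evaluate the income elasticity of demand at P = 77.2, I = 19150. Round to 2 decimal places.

0.64

At P = 77.2, I = 19150: Q = 44.537.
Holding P constant, ∂Q/∂I = 0.41/(2√I) = 0.00148139.
η_I = (∂Q/∂I)·(I/Q) = 0.00148139 × (19150/44.537) = 0.64.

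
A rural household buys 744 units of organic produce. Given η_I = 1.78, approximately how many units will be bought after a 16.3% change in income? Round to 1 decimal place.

%ΔQ ≈ η × %ΔI = 1.78 × 16.3% = 29.014%.
New Q ≈ 744 × (1 + 0.29014) = 959.9.

959.9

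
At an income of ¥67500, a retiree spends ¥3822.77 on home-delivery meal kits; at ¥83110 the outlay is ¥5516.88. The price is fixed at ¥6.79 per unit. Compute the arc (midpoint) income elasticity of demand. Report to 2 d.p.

1.75

With a constant price, Q₁ = 3822.77/6.79 = 563.000 and Q₂ = 5516.88/6.79 = 812.501 (equivalently, work directly with expenditure since P cancels).
Midpoint %ΔQ = (5516.88 − 3822.77)/4669.83 = 0.36278; midpoint %ΔI = (83110 − 67500)/75305 = 0.20729.
η = 0.36278 / 0.20729 = 1.75.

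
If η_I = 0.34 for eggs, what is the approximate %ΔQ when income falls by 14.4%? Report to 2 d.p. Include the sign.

-4.90%

%ΔQ ≈ η × %ΔI = 0.34 × (-14.4%) = -4.90%.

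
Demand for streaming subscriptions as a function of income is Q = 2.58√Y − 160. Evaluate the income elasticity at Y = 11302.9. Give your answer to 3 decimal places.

1.200

At Y = 11302.9: Q = 114.293.
dQ/dY = 2.58/(2√Y) = 0.0121337 at this income.
η = (dQ/dY)·(Y/Q) = 0.0121337 × (11302.9/114.293) = 1.200.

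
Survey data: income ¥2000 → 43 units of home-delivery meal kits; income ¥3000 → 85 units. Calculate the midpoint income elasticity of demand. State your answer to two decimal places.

ΔQ = 85 − 43 = 42; midpoint Q̄ = (43 + 85)/2 = 64.
ΔI = 3000 − 2000 = 1000; midpoint Ī = (2000 + 3000)/2 = 2500.
η = (ΔQ/Q̄) ÷ (ΔI/Ī) = (42/64) ÷ (1000/2500) = 1.64.

1.64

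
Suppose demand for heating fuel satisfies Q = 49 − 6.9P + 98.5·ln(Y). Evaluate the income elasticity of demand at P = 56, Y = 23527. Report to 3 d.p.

At P = 56, Y = 23527: Q = 654.092.
Holding P constant, ∂Q/∂Y = 98.5/Y = 0.00418668.
η_Y = (∂Q/∂Y)·(Y/Q) = 0.00418668 × (23527/654.092) = 0.151.

0.151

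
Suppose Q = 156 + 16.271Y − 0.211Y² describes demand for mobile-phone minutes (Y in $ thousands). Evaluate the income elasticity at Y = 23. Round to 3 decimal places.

0.361

At Y = 23: Q = 418.6140.
dQ/dY = 16.271 − 0.422Y = 6.56500.
η = (dQ/dY)·(Y/Q) = 6.56500 × (23/418.6140) = 0.361.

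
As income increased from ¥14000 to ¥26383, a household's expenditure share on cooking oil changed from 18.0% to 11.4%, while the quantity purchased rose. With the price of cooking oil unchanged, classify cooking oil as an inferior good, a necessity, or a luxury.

Quantity rises but the budget share falls as income rises, so 0 < η < 1.

necessity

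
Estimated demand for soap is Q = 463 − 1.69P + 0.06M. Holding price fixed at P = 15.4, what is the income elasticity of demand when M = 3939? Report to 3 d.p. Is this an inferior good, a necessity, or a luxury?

0.351 (necessity)

At P = 15.4, M = 3939: Q = 673.314.
Holding P constant, ∂Q/∂M = 0.06.
η_M = (∂Q/∂M)·(M/Q) = 0.06 × (3939/673.314) = 0.351.
Since 0 < η < 1, this is a necessity.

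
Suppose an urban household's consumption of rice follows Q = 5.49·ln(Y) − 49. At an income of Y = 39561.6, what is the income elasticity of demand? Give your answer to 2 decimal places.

At Y = 39561.6: Q = 9.115.
dQ/dY = 5.49/Y = 0.000138771 at this income.
η = (dQ/dY)·(Y/Q) = 0.000138771 × (39561.6/9.115) = 0.60.

0.60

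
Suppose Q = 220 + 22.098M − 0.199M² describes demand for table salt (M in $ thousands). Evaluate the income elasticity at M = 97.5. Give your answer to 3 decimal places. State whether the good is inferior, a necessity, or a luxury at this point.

-3.374 (inferior good)

At M = 97.5: Q = 482.8112.
dQ/dM = 22.098 − 0.398M = -16.70700.
η = (dQ/dM)·(M/Q) = -16.70700 × (97.5/482.8112) = -3.374.
η < 0 ⇒ inferior good.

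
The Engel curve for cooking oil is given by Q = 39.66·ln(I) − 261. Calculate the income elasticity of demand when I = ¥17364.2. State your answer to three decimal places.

0.314

At I = 17364.2: Q = 126.167.
dQ/dI = 39.66/I = 0.00228401 at this income.
η = (dQ/dI)·(I/Q) = 0.00228401 × (17364.2/126.167) = 0.314.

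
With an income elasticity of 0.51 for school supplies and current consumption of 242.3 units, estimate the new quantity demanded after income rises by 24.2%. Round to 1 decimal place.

%ΔQ ≈ η × %ΔI = 0.51 × 24.2% = 12.342%.
New Q ≈ 242.3 × (1 + 0.12342) = 272.2.

272.2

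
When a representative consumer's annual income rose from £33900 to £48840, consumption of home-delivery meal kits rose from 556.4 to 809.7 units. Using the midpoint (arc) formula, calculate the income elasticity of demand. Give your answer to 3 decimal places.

ΔQ = 809.7 − 556.4 = 253.3; midpoint Q̄ = (556.4 + 809.7)/2 = 683.05.
ΔI = 48840 − 33900 = 14940; midpoint Ī = (33900 + 48840)/2 = 41370.
η = (ΔQ/Q̄) ÷ (ΔI/Ī) = (253.3/683.05) ÷ (14940/41370) = 1.027.

1.027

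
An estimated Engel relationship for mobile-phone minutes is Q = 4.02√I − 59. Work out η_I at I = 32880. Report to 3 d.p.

0.544

At I = 32880: Q = 669.940.
dQ/dI = 4.02/(2√I) = 0.0110849 at this income.
η = (dQ/dI)·(I/Q) = 0.0110849 × (32880/669.940) = 0.544.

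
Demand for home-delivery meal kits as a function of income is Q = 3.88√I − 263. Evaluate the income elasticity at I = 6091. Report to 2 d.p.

At I = 6091: Q = 39.814.
dQ/dI = 3.88/(2√I) = 0.0248575 at this income.
η = (dQ/dI)·(I/Q) = 0.0248575 × (6091/39.814) = 3.80.

3.80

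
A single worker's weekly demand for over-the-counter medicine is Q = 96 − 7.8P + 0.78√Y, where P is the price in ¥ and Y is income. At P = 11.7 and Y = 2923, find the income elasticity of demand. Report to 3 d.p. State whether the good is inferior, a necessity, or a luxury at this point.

At P = 11.7, Y = 2923: Q = 46.911.
Holding P constant, ∂Q/∂Y = 0.78/(2√Y) = 0.00721357.
η_Y = (∂Q/∂Y)·(Y/Q) = 0.00721357 × (2923/46.911) = 0.449.
Since 0 < η < 1, this is a necessity.

0.449 (necessity)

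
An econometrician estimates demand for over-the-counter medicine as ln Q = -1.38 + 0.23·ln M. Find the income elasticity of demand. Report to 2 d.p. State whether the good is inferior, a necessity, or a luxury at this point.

In a log-linear demand, the coefficient on ln M is the income elasticity.
So η = 0.23.
0 < η < 1 ⇒ necessity.

0.23 (necessity)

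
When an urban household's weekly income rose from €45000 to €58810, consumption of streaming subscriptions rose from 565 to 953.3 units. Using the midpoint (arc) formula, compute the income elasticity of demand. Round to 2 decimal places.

ΔQ = 953.3 − 565 = 388.3; midpoint Q̄ = (565 + 953.3)/2 = 759.15.
ΔI = 58810 − 45000 = 13810; midpoint Ī = (45000 + 58810)/2 = 51905.
η = (ΔQ/Q̄) ÷ (ΔI/Ī) = (388.3/759.15) ÷ (13810/51905) = 1.92.

1.92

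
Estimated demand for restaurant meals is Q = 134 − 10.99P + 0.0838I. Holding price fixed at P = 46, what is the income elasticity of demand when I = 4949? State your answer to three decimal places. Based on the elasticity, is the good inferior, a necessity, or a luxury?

9.603 (luxury)

At P = 46, I = 4949: Q = 43.186.
Holding P constant, ∂Q/∂I = 0.0838.
η_I = (∂Q/∂I)·(I/Q) = 0.0838 × (4949/43.186) = 9.603.
Since η > 1, this is a luxury.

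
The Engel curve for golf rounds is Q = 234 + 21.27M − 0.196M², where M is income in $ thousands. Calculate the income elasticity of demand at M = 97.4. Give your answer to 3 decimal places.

-3.691

At M = 97.4: Q = 446.2930.
dQ/dM = 21.27 − 0.392M = -16.91080.
η = (dQ/dM)·(M/Q) = -16.91080 × (97.4/446.2930) = -3.691.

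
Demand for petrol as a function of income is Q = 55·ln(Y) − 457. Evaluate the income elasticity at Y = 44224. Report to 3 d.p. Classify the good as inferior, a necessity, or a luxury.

0.419 (necessity)

At Y = 44224: Q = 131.336.
dQ/dY = 55/Y = 0.00124367 at this income.
η = (dQ/dY)·(Y/Q) = 0.00124367 × (44224/131.336) = 0.419.
Since 0 < η < 1, the good is a necessity.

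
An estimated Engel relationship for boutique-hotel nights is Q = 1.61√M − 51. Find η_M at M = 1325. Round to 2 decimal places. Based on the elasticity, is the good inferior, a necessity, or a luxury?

3.85 (luxury)

At M = 1325: Q = 7.605.
dQ/dM = 1.61/(2√M) = 0.0221151 at this income.
η = (dQ/dM)·(M/Q) = 0.0221151 × (1325/7.605) = 3.85.
Since η > 1, the good is a luxury.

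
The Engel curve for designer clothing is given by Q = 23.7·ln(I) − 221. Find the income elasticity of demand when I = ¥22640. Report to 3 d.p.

1.423

At I = 22640: Q = 16.651.
dQ/dI = 23.7/I = 0.00104682 at this income.
η = (dQ/dI)·(I/Q) = 0.00104682 × (22640/16.651) = 1.423.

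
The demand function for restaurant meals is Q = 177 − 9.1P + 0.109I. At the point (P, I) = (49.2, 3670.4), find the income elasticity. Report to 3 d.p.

3.093

At P = 49.2, I = 3670.4: Q = 129.354.
Holding P constant, ∂Q/∂I = 0.109.
η_I = (∂Q/∂I)·(I/Q) = 0.109 × (3670.4/129.354) = 3.093.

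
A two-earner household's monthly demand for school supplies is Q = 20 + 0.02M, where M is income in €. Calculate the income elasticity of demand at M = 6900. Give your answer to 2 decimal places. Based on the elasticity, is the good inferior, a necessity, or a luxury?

At M = 6900: Q = 158.000.
dQ/dM = 0.02.
η = (dQ/dM)·(M/Q) = 0.02 × (6900/158.000) = 0.87.
Since 0 < η < 1, the good is a necessity.

0.87 (necessity)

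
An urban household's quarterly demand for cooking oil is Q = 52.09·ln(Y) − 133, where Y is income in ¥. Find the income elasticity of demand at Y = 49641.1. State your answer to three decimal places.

0.121

At Y = 49641.1: Q = 430.227.
dQ/dY = 52.09/Y = 0.00104933 at this income.
η = (dQ/dY)·(Y/Q) = 0.00104933 × (49641.1/430.227) = 0.121.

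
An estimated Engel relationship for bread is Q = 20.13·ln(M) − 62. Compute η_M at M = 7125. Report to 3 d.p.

At M = 7125: Q = 116.581.
dQ/dM = 20.13/M = 0.00282526 at this income.
η = (dQ/dM)·(M/Q) = 0.00282526 × (7125/116.581) = 0.173.

0.173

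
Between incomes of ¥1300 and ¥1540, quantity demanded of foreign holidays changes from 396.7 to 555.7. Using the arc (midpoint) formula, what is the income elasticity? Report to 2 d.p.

1.98

ΔQ = 555.7 − 396.7 = 159; midpoint Q̄ = (396.7 + 555.7)/2 = 476.2.
ΔI = 1540 − 1300 = 240; midpoint Ī = (1300 + 1540)/2 = 1420.
η = (ΔQ/Q̄) ÷ (ΔI/Ī) = (159/476.2) ÷ (240/1420) = 1.98.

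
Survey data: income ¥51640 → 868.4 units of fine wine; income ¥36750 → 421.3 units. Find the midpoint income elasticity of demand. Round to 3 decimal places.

ΔQ = 421.3 − 868.4 = -447.1; midpoint Q̄ = (868.4 + 421.3)/2 = 644.85.
ΔI = 36750 − 51640 = -14890; midpoint Ī = (51640 + 36750)/2 = 44195.
η = (ΔQ/Q̄) ÷ (ΔI/Ī) = (-447.1/644.85) ÷ (-14890/44195) = 2.058.

2.058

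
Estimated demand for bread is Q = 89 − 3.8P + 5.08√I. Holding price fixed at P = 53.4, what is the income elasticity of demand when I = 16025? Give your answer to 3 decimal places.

At P = 53.4, I = 16025: Q = 529.157.
Holding P constant, ∂Q/∂I = 5.08/(2√I) = 0.0200648.
η_I = (∂Q/∂I)·(I/Q) = 0.0200648 × (16025/529.157) = 0.608.

0.608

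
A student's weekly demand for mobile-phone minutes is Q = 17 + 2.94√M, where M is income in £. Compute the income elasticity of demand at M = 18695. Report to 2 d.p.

At M = 18695: Q = 418.985.
dQ/dM = 2.94/(2√M) = 0.0107511 at this income.
η = (dQ/dM)·(M/Q) = 0.0107511 × (18695/418.985) = 0.48.

0.48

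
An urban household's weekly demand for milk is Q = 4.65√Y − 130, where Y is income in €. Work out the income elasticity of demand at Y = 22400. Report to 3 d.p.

At Y = 22400: Q = 565.948.
dQ/dY = 4.65/(2√Y) = 0.0155346 at this income.
η = (dQ/dY)·(Y/Q) = 0.0155346 × (22400/565.948) = 0.615.

0.615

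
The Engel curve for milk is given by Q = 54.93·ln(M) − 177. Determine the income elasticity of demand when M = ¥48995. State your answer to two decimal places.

At M = 48995: Q = 416.215.
dQ/dM = 54.93/M = 0.00112113 at this income.
η = (dQ/dM)·(M/Q) = 0.00112113 × (48995/416.215) = 0.13.

0.13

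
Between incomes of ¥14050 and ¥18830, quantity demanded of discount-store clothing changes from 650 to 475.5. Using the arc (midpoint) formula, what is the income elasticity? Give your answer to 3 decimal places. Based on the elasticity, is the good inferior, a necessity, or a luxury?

-1.066 (inferior good)

ΔQ = 475.5 − 650 = -174.5; midpoint Q̄ = (650 + 475.5)/2 = 562.75.
ΔI = 18830 − 14050 = 4780; midpoint Ī = (14050 + 18830)/2 = 16440.
η = (ΔQ/Q̄) ÷ (ΔI/Ī) = (-174.5/562.75) ÷ (4780/16440) = -1.066.
η < 0 ⇒ inferior good.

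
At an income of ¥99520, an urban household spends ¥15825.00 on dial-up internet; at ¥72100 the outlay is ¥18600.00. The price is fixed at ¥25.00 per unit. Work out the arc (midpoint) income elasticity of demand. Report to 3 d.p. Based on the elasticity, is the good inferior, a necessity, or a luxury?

-0.505 (inferior good)

With a constant price, Q₁ = 15825.00/25.00 = 633.000 and Q₂ = 18600.00/25.00 = 744.000 (equivalently, work directly with expenditure since P cancels).
Midpoint %ΔQ = (18600.00 − 15825.00)/17212.50 = 0.16122; midpoint %ΔI = (72100 − 99520)/85810 = -0.31954.
η = 0.16122 / -0.31954 = -0.505.
η < 0 ⇒ inferior good.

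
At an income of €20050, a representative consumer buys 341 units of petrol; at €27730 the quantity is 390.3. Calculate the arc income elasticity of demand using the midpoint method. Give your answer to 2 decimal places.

ΔQ = 390.3 − 341 = 49.3; midpoint Q̄ = (341 + 390.3)/2 = 365.65.
ΔI = 27730 − 20050 = 7680; midpoint Ī = (20050 + 27730)/2 = 23890.
η = (ΔQ/Q̄) ÷ (ΔI/Ī) = (49.3/365.65) ÷ (7680/23890) = 0.42.

0.42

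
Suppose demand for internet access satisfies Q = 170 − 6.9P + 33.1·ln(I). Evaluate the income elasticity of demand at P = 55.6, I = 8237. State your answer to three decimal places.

At P = 55.6, I = 8237: Q = 84.803.
Holding P constant, ∂Q/∂I = 33.1/I = 0.00401845.
η_I = (∂Q/∂I)·(I/Q) = 0.00401845 × (8237/84.803) = 0.390.

0.390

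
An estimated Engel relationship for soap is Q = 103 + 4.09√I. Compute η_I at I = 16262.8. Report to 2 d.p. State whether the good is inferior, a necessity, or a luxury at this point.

0.42 (necessity)

At I = 16262.8: Q = 624.580.
dQ/dI = 4.09/(2√I) = 0.016036 at this income.
η = (dQ/dI)·(I/Q) = 0.016036 × (16262.8/624.580) = 0.42.
Since 0 < η < 1, the good is a necessity.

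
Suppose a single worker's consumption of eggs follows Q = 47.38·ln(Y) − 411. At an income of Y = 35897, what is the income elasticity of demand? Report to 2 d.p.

At Y = 35897: Q = 85.941.
dQ/dY = 47.38/Y = 0.00131989 at this income.
η = (dQ/dY)·(Y/Q) = 0.00131989 × (35897/85.941) = 0.55.

0.55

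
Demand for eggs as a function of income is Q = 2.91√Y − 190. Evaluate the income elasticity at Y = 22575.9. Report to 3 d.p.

0.884

At Y = 22575.9: Q = 247.236.
dQ/dY = 2.91/(2√Y) = 0.00968368 at this income.
η = (dQ/dY)·(Y/Q) = 0.00968368 × (22575.9/247.236) = 0.884.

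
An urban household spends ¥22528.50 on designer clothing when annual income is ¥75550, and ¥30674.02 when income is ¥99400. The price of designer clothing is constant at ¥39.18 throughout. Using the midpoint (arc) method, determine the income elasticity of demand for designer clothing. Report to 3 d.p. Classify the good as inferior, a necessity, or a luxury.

1.123 (luxury)

With a constant price, Q₁ = 22528.50/39.18 = 575.000 and Q₂ = 30674.02/39.18 = 782.900 (equivalently, work directly with expenditure since P cancels).
Midpoint %ΔQ = (30674.02 − 22528.50)/26601.26 = 0.30621; midpoint %ΔI = (99400 − 75550)/87475 = 0.27265.
η = 0.30621 / 0.27265 = 1.123.
η > 1 ⇒ luxury.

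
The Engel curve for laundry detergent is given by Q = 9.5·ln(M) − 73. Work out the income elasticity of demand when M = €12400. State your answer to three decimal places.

At M = 12400: Q = 16.542.
dQ/dM = 9.5/M = 0.000766129 at this income.
η = (dQ/dM)·(M/Q) = 0.000766129 × (12400/16.542) = 0.574.

0.574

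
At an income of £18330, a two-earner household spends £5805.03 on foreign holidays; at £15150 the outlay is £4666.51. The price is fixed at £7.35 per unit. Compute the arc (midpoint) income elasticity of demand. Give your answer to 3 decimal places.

With a constant price, Q₁ = 5805.03/7.35 = 789.800 and Q₂ = 4666.51/7.35 = 634.899 (equivalently, work directly with expenditure since P cancels).
Midpoint %ΔQ = (4666.51 − 5805.03)/5235.77 = -0.21745; midpoint %ΔI = (15150 − 18330)/16740 = -0.18996.
η = -0.21745 / -0.18996 = 1.145.

1.145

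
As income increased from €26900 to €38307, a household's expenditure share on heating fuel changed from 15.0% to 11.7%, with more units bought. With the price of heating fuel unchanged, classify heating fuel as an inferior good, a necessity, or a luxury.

Quantity rises but the budget share falls as income rises, so 0 < η < 1.

necessity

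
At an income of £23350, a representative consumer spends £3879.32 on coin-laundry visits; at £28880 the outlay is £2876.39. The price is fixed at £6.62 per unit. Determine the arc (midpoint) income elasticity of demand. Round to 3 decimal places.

With a constant price, Q₁ = 3879.32/6.62 = 586.000 and Q₂ = 2876.39/6.62 = 434.500 (equivalently, work directly with expenditure since P cancels).
Midpoint %ΔQ = (2876.39 − 3879.32)/3377.86 = -0.29691; midpoint %ΔI = (28880 − 23350)/26115 = 0.21176.
η = -0.29691 / 0.21176 = -1.402.

-1.402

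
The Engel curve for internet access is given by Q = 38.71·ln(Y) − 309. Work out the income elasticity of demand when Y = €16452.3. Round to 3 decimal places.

At Y = 16452.3: Q = 66.805.
dQ/dY = 38.71/Y = 0.00235286 at this income.
η = (dQ/dY)·(Y/Q) = 0.00235286 × (16452.3/66.805) = 0.579.

0.579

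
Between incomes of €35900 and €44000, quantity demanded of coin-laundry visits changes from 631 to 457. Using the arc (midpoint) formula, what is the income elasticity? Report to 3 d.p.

-1.578

ΔQ = 457 − 631 = -174; midpoint Q̄ = (631 + 457)/2 = 544.
ΔI = 44000 − 35900 = 8100; midpoint Ī = (35900 + 44000)/2 = 39950.
η = (ΔQ/Q̄) ÷ (ΔI/Ī) = (-174/544) ÷ (8100/39950) = -1.578.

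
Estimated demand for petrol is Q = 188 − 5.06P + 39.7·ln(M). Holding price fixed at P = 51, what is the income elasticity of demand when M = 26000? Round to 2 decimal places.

At P = 51, M = 26000: Q = 333.524.
Holding P constant, ∂Q/∂M = 39.7/M = 0.00152692.
η_M = (∂Q/∂M)·(M/Q) = 0.00152692 × (26000/333.524) = 0.12.

0.12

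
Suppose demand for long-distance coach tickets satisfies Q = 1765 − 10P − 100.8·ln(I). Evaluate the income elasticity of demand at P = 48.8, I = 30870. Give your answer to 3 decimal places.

At P = 48.8, I = 30870: Q = 234.976.
Holding P constant, ∂Q/∂I = -100.8/I = -0.00326531.
η_I = (∂Q/∂I)·(I/Q) = -0.00326531 × (30870/234.976) = -0.429.

-0.429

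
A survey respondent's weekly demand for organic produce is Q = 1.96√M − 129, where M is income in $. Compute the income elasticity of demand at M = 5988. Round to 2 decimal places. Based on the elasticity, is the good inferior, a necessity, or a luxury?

3.35 (luxury)

At M = 5988: Q = 22.669.
dQ/dM = 1.96/(2√M) = 0.0126644 at this income.
η = (dQ/dM)·(M/Q) = 0.0126644 × (5988/22.669) = 3.35.
Since η > 1, the good is a luxury.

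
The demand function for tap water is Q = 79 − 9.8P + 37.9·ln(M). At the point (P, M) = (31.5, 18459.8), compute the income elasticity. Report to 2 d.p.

0.27

At P = 31.5, M = 18459.8: Q = 142.605.
Holding P constant, ∂Q/∂M = 37.9/M = 0.00205311.
η_M = (∂Q/∂M)·(M/Q) = 0.00205311 × (18459.8/142.605) = 0.27.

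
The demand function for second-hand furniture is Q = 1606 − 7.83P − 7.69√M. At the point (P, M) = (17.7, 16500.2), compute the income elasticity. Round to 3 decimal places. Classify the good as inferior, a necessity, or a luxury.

-1.030 (inferior good)

At P = 17.7, M = 16500.2: Q = 479.605.
Holding P constant, ∂Q/∂M = -7.69/(2√M) = -0.0299331.
η_M = (∂Q/∂M)·(M/Q) = -0.0299331 × (16500.2/479.605) = -1.030.
Since η < 0, this is an inferior good.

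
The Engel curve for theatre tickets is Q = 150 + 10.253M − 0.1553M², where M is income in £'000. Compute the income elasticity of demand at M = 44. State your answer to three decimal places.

At M = 44: Q = 300.4712.
dQ/dM = 10.253 − 0.3106M = -3.41340.
η = (dQ/dM)·(M/Q) = -3.41340 × (44/300.4712) = -0.500.

-0.500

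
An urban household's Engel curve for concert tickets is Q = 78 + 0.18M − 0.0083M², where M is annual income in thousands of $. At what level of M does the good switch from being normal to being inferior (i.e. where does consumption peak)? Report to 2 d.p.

10.84

dQ/dM = 0.18 − 0.0166M.
The good is inferior where dQ/dM < 0. Setting dQ/dM = 0 gives M = 0.18 / 0.0166 = 10.84.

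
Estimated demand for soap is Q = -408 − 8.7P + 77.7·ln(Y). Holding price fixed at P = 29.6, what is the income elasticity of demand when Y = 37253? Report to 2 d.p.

0.51

At P = 29.6, Y = 37253: Q = 152.310.
Holding P constant, ∂Q/∂Y = 77.7/Y = 0.00208574.
η_Y = (∂Q/∂Y)·(Y/Q) = 0.00208574 × (37253/152.310) = 0.51.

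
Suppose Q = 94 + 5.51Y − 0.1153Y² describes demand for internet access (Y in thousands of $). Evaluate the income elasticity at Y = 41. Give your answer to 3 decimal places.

-1.283

At Y = 41: Q = 126.0907.
dQ/dY = 5.51 − 0.2306Y = -3.94460.
η = (dQ/dY)·(Y/Q) = -3.94460 × (41/126.0907) = -1.283.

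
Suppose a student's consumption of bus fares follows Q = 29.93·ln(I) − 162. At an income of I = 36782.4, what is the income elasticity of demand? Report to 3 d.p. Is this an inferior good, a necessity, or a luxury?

At I = 36782.4: Q = 152.647.
dQ/dI = 29.93/I = 0.000813704 at this income.
η = (dQ/dI)·(I/Q) = 0.000813704 × (36782.4/152.647) = 0.196.
Since 0 < η < 1, the good is a necessity.

0.196 (necessity)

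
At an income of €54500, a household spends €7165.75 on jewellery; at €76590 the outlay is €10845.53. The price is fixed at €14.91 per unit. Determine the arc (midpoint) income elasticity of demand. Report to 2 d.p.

With a constant price, Q₁ = 7165.75/14.91 = 480.600 and Q₂ = 10845.53/14.91 = 727.400 (equivalently, work directly with expenditure since P cancels).
Midpoint %ΔQ = (10845.53 − 7165.75)/9005.64 = 0.40861; midpoint %ΔI = (76590 − 54500)/65545 = 0.33702.
η = 0.40861 / 0.33702 = 1.21.

1.21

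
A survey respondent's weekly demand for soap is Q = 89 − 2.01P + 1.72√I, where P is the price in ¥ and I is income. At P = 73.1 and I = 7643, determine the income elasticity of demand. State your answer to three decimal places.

0.813

At P = 73.1, I = 7643: Q = 92.439.
Holding P constant, ∂Q/∂I = 1.72/(2√I) = 0.00983709.
η_I = (∂Q/∂I)·(I/Q) = 0.00983709 × (7643/92.439) = 0.813.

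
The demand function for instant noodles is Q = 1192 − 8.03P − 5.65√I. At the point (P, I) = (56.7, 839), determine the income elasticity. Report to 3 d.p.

At P = 56.7, I = 839: Q = 573.044.
Holding P constant, ∂Q/∂I = -5.65/(2√I) = -0.0975298.
η_I = (∂Q/∂I)·(I/Q) = -0.0975298 × (839/573.044) = -0.143.

-0.143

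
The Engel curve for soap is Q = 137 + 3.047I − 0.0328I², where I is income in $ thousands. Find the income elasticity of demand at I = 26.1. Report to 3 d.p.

At I = 26.1: Q = 194.1830.
dQ/dI = 3.047 − 0.0656I = 1.33484.
η = (dQ/dI)·(I/Q) = 1.33484 × (26.1/194.1830) = 0.179.

0.179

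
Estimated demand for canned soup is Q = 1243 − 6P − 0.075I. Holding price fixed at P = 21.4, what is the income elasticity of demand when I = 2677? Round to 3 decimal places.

-0.220

At P = 21.4, I = 2677: Q = 913.825.
Holding P constant, ∂Q/∂I = −0.075.
η_I = (∂Q/∂I)·(I/Q) = -0.075 × (2677/913.825) = -0.220.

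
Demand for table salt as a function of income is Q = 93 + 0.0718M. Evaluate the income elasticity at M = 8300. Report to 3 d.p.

0.865

At M = 8300: Q = 688.940.
dQ/dM = 0.0718.
η = (dQ/dM)·(M/Q) = 0.0718 × (8300/688.940) = 0.865.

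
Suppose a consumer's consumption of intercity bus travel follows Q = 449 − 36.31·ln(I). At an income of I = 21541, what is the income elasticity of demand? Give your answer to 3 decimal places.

At I = 21541: Q = 86.709.
dQ/dI = -36.31/I = -0.00168562 at this income.
η = (dQ/dI)·(I/Q) = -0.00168562 × (21541/86.709) = -0.419.

-0.419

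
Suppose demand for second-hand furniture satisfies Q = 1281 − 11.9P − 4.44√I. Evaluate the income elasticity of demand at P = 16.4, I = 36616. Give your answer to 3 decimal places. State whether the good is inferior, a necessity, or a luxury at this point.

At P = 16.4, I = 36616: Q = 236.232.
Holding P constant, ∂Q/∂I = -4.44/(2√I) = -0.0116016.
η_I = (∂Q/∂I)·(I/Q) = -0.0116016 × (36616/236.232) = -1.798.
Since η < 0, this is an inferior good.

-1.798 (inferior good)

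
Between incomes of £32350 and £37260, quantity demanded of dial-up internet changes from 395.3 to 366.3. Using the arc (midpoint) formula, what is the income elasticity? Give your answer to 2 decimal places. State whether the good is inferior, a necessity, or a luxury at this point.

ΔQ = 366.3 − 395.3 = -29; midpoint Q̄ = (395.3 + 366.3)/2 = 380.8.
ΔI = 37260 − 32350 = 4910; midpoint Ī = (32350 + 37260)/2 = 34805.
η = (ΔQ/Q̄) ÷ (ΔI/Ī) = (-29/380.8) ÷ (4910/34805) = -0.54.
η < 0 ⇒ inferior good.

-0.54 (inferior good)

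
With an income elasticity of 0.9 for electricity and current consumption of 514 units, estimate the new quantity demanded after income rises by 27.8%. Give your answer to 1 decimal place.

642.6

%ΔQ ≈ η × %ΔI = 0.9 × 27.8% = 25.02%.
New Q ≈ 514 × (1 + 0.2502) = 642.6.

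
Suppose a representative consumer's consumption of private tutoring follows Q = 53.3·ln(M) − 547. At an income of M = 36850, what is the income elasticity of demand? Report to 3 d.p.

3.969

At M = 36850: Q = 13.429.
dQ/dM = 53.3/M = 0.0014464 at this income.
η = (dQ/dM)·(M/Q) = 0.0014464 × (36850/13.429) = 3.969.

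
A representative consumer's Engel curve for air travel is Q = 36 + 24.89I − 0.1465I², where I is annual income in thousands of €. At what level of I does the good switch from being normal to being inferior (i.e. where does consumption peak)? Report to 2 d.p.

dQ/dI = 24.89 − 0.293I.
The good is inferior where dQ/dI < 0. Setting dQ/dI = 0 gives I = 24.89 / 0.293 = 84.95.

84.95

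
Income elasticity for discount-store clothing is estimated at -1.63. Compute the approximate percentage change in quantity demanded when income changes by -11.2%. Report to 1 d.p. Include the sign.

18.3%

%ΔQ ≈ η × %ΔI = -1.63 × (-11.2%) = 18.3%.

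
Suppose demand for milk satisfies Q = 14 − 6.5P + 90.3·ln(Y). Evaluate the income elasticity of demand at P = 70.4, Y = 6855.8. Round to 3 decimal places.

0.255

At P = 70.4, Y = 6855.8: Q = 354.006.
Holding P constant, ∂Q/∂Y = 90.3/Y = 0.0131713.
η_Y = (∂Q/∂Y)·(Y/Q) = 0.0131713 × (6855.8/354.006) = 0.255.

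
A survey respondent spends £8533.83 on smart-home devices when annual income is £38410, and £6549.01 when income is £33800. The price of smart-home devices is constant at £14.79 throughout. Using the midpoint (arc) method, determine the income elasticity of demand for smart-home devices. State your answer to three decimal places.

2.061

With a constant price, Q₁ = 8533.83/14.79 = 577.000 and Q₂ = 6549.01/14.79 = 442.800 (equivalently, work directly with expenditure since P cancels).
Midpoint %ΔQ = (6549.01 − 8533.83)/7541.42 = -0.26319; midpoint %ΔI = (33800 − 38410)/36105 = -0.12768.
η = -0.26319 / -0.12768 = 2.061.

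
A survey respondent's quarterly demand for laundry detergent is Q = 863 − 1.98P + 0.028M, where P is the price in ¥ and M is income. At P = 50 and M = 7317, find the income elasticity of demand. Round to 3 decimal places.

0.211

At P = 50, M = 7317: Q = 968.876.
Holding P constant, ∂Q/∂M = 0.028.
η_M = (∂Q/∂M)·(M/Q) = 0.028 × (7317/968.876) = 0.211.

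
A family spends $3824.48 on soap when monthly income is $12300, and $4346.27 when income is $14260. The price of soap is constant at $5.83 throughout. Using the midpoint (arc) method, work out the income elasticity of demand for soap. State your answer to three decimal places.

With a constant price, Q₁ = 3824.48/5.83 = 656.000 and Q₂ = 4346.27/5.83 = 745.501 (equivalently, work directly with expenditure since P cancels).
Midpoint %ΔQ = (4346.27 − 3824.48)/4085.38 = 0.12772; midpoint %ΔI = (14260 − 12300)/13280 = 0.14759.
η = 0.12772 / 0.14759 = 0.865.

0.865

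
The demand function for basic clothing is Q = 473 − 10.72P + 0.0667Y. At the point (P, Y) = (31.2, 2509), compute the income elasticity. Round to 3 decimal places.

At P = 31.2, Y = 2509: Q = 305.886.
Holding P constant, ∂Q/∂Y = 0.0667.
η_Y = (∂Q/∂Y)·(Y/Q) = 0.0667 × (2509/305.886) = 0.547.

0.547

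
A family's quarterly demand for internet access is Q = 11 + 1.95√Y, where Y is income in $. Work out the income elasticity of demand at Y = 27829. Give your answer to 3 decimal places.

At Y = 27829: Q = 336.300.
dQ/dY = 1.95/(2√Y) = 0.00584461 at this income.
η = (dQ/dY)·(Y/Q) = 0.00584461 × (27829/336.300) = 0.484.

0.484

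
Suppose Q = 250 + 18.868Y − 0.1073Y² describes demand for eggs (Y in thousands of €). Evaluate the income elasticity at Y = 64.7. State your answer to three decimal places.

0.316

At Y = 64.7: Q = 1021.5921.
dQ/dY = 18.868 − 0.2146Y = 4.98338.
η = (dQ/dY)·(Y/Q) = 4.98338 × (64.7/1021.5921) = 0.316.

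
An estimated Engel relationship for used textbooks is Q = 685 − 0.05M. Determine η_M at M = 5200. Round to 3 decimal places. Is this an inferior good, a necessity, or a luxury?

-0.612 (inferior good)

At M = 5200: Q = 425.000.
dQ/dM = −0.05.
η = (dQ/dM)·(M/Q) = -0.05 × (5200/425.000) = -0.612.
Since η < 0, the good is an inferior good.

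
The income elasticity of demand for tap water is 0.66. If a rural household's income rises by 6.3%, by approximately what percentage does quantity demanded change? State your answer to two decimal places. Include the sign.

4.16%

%ΔQ ≈ η × %ΔI = 0.66 × 6.3% = 4.16%.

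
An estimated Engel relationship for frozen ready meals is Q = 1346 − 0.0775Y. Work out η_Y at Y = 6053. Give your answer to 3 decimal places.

-0.535

At Y = 6053: Q = 876.892.
dQ/dY = −0.0775.
η = (dQ/dY)·(Y/Q) = -0.0775 × (6053/876.892) = -0.535.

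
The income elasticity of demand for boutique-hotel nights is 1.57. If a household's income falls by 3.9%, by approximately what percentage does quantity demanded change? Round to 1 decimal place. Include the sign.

%ΔQ ≈ η × %ΔI = 1.57 × (-3.9%) = -6.1%.

-6.1%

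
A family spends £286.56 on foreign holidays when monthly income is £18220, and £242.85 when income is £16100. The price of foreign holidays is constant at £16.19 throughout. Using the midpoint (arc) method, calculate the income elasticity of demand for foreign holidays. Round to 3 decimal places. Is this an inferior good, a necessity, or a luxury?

1.337 (luxury)

With a constant price, Q₁ = 286.56/16.19 = 17.700 and Q₂ = 242.85/16.19 = 15.000 (equivalently, work directly with expenditure since P cancels).
Midpoint %ΔQ = (242.85 − 286.56)/264.71 = -0.16513; midpoint %ΔI = (16100 − 18220)/17160 = -0.12354.
η = -0.16513 / -0.12354 = 1.337.
η > 1 ⇒ luxury.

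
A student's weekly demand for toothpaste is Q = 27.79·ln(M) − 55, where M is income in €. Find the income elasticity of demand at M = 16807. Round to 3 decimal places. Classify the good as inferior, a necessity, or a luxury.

0.129 (necessity)

At M = 16807: Q = 215.384.
dQ/dM = 27.79/M = 0.00165348 at this income.
η = (dQ/dM)·(M/Q) = 0.00165348 × (16807/215.384) = 0.129.
Since 0 < η < 1, the good is a necessity.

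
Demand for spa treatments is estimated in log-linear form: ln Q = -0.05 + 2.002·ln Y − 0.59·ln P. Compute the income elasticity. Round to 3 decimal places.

In a log-linear demand, the coefficient on ln Y is the income elasticity.
So η = 2.002.

2.002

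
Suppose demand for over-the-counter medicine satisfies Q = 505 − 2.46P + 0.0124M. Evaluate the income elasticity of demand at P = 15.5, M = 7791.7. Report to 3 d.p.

At P = 15.5, M = 7791.7: Q = 563.487.
Holding P constant, ∂Q/∂M = 0.0124.
η_M = (∂Q/∂M)·(M/Q) = 0.0124 × (7791.7/563.487) = 0.171.

0.171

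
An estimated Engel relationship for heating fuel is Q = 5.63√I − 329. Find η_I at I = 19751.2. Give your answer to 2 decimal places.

At I = 19751.2: Q = 462.234.
dQ/dI = 5.63/(2√I) = 0.02003 at this income.
η = (dQ/dI)·(I/Q) = 0.02003 × (19751.2/462.234) = 0.86.

0.86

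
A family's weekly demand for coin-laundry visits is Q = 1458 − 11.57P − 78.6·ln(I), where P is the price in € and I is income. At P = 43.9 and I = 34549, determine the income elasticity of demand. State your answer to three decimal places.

-0.611

At P = 43.9, I = 34549: Q = 128.696.
Holding P constant, ∂Q/∂I = -78.6/I = -0.00227503.
η_I = (∂Q/∂I)·(I/Q) = -0.00227503 × (34549/128.696) = -0.611.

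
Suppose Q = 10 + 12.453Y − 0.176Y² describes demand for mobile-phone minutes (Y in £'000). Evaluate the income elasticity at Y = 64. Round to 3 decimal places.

At Y = 64: Q = 86.0960.
dQ/dY = 12.453 − 0.352Y = -10.07500.
η = (dQ/dY)·(Y/Q) = -10.07500 × (64/86.0960) = -7.489.

-7.489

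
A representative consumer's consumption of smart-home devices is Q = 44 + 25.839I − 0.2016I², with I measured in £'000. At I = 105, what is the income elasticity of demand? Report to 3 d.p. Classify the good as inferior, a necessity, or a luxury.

At I = 105: Q = 534.4550.
dQ/dI = 25.839 − 0.4032I = -16.49700.
η = (dQ/dI)·(I/Q) = -16.49700 × (105/534.4550) = -3.241.
η < 0 ⇒ inferior good.

-3.241 (inferior good)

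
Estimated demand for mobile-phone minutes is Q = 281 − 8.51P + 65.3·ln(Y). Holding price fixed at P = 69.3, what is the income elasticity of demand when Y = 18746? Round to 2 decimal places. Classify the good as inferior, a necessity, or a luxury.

0.20 (necessity)

At P = 69.3, Y = 18746: Q = 333.726.
Holding P constant, ∂Q/∂Y = 65.3/Y = 0.00348341.
η_Y = (∂Q/∂Y)·(Y/Q) = 0.00348341 × (18746/333.726) = 0.20.
Since 0 < η < 1, this is a necessity.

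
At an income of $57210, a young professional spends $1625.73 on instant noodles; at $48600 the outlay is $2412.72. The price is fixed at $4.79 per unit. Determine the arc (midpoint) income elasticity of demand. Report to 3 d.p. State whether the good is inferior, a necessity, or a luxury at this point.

With a constant price, Q₁ = 1625.73/4.79 = 339.401 and Q₂ = 2412.72/4.79 = 503.699 (equivalently, work directly with expenditure since P cancels).
Midpoint %ΔQ = (2412.72 − 1625.73)/2019.23 = 0.38975; midpoint %ΔI = (48600 − 57210)/52905 = -0.16274.
η = 0.38975 / -0.16274 = -2.395.
η < 0 ⇒ inferior good.

-2.395 (inferior good)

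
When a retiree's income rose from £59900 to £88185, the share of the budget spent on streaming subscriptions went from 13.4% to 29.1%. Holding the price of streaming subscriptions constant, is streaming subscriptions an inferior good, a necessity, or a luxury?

The budget share rises as income rises, so η > 1.

luxury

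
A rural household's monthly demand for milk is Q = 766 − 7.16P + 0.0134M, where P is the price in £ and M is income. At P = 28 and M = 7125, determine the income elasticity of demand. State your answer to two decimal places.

0.14

At P = 28, M = 7125: Q = 660.995.
Holding P constant, ∂Q/∂M = 0.0134.
η_M = (∂Q/∂M)·(M/Q) = 0.0134 × (7125/660.995) = 0.14.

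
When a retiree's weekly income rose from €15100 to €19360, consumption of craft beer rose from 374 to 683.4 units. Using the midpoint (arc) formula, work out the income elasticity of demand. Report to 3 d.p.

2.367

ΔQ = 683.4 − 374 = 309.4; midpoint Q̄ = (374 + 683.4)/2 = 528.7.
ΔI = 19360 − 15100 = 4260; midpoint Ī = (15100 + 19360)/2 = 17230.
η = (ΔQ/Q̄) ÷ (ΔI/Ī) = (309.4/528.7) ÷ (4260/17230) = 2.367.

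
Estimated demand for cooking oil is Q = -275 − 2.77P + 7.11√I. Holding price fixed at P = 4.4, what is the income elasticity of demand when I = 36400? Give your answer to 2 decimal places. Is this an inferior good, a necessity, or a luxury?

0.63 (necessity)

At P = 4.4, I = 36400: Q = 1069.314.
Holding P constant, ∂Q/∂I = 7.11/(2√I) = 0.0186333.
η_I = (∂Q/∂I)·(I/Q) = 0.0186333 × (36400/1069.314) = 0.63.
Since 0 < η < 1, this is a necessity.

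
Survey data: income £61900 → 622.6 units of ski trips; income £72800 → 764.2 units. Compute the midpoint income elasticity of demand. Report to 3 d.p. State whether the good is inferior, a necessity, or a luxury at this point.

ΔQ = 764.2 − 622.6 = 141.6; midpoint Q̄ = (622.6 + 764.2)/2 = 693.4.
ΔI = 72800 − 61900 = 10900; midpoint Ī = (61900 + 72800)/2 = 67350.
η = (ΔQ/Q̄) ÷ (ΔI/Ī) = (141.6/693.4) ÷ (10900/67350) = 1.262.
η > 1 ⇒ luxury.

1.262 (luxury)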